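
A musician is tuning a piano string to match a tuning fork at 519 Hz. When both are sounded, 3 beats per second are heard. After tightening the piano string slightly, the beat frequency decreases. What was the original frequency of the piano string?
516 Hz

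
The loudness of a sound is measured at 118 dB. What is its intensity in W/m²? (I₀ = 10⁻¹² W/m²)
I = I₀·10^(β/10) = 6.31 × 10⁻¹ W/m²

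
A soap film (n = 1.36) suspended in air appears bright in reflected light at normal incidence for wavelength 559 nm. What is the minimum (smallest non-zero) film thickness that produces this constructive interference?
2nt = (m − ½)λ with m = 1 → t = (m − ½)λ/(2n) = 102.8 nm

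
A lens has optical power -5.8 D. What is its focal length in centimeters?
f = 1/P = -17.24 cm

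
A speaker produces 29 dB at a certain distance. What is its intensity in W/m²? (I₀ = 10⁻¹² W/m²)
I = I₀·10^(β/10) = 7.94 × 10⁻¹⁰ W/m²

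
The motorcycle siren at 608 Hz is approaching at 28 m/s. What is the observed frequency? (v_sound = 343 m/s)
f_obs = f·v/(v − v_s) = 662 Hz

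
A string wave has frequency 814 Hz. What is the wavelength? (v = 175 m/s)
λ = v/f = 0.215 m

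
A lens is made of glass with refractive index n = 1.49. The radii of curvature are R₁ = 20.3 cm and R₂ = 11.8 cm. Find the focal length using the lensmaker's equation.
1/f = (n − 1)(1/R₁ − 1/R₂) → f = -57.51 cm (diverging lens)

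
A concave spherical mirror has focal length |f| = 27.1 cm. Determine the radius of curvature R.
R = 2|f| = 54.2 cm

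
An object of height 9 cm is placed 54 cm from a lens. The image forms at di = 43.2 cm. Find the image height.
hi = (-di/do) × ho = -7.2 cm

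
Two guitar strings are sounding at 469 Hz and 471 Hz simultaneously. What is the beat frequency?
2 Hz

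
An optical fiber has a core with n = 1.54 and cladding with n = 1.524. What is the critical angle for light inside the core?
θc = arcsin(n_cladding/n_core) = 81.73°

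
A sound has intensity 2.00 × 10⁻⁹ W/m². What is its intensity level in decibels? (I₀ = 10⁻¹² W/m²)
β = 10·log₁₀(I/I₀) = 33.01 dB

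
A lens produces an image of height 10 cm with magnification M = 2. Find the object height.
ho = |hi|/|M| = 5 cm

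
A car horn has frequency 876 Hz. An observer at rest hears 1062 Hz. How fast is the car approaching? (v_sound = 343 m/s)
v_s = v·(1 − f/f_obs) = 60.07 m/s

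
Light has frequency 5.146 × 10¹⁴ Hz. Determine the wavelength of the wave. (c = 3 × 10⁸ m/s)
λ = c/f = 583 nm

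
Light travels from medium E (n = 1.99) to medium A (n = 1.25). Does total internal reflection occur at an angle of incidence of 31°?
θc = arcsin(n₂/n₁) = 38.91°; 31° < θc, so no — the ray refracts.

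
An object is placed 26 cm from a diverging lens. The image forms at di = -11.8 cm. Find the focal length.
1/f = 1/do + 1/di → f = -21.61 cm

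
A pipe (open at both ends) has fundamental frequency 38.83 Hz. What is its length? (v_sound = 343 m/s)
L = v/(2f₁) = 4.417 m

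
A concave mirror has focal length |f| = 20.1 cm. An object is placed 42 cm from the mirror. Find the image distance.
f = +20.1 cm (concave); 1/di = 1/f − 1/do → di = 38.55 cm (real image, in front of mirror)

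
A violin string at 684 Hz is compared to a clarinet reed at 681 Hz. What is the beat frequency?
3 Hz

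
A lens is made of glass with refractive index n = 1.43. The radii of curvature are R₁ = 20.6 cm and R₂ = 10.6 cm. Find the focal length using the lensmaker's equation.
1/f = (n − 1)(1/R₁ − 1/R₂) → f = -50.78 cm (diverging lens)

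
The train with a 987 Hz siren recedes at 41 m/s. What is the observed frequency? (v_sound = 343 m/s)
f_obs = f·v/(v + v_s) = 881.6 Hz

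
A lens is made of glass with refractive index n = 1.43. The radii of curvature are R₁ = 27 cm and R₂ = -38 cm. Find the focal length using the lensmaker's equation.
1/f = (n − 1)(1/R₁ − 1/R₂) → f = 36.71 cm (converging lens)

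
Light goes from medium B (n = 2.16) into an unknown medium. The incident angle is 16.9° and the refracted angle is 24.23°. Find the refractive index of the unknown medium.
n₂ = n₁·sin θ₁ / sin θ₂ = 1.53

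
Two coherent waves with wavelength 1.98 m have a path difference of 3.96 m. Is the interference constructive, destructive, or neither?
constructive — path difference = 2λ, a whole number of wavelengths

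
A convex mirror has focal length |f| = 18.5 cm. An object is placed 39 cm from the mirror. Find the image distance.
f = −18.5 cm (convex); 1/di = 1/f − 1/do → di = -12.55 cm (virtual image, behind mirror)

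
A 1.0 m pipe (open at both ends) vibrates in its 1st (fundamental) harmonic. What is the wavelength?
λₙ = 2L/n = 2 m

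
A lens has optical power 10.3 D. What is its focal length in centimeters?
f = 1/P = 9.709 cm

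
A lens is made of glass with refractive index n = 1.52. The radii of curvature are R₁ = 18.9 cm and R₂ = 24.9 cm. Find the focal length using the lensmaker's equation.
1/f = (n − 1)(1/R₁ − 1/R₂) → f = 150.8 cm (converging lens)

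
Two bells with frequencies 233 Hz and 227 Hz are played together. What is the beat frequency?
6 Hz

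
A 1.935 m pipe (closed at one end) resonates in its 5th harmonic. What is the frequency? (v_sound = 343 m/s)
fₙ = nv/(4L) = 221.6 Hz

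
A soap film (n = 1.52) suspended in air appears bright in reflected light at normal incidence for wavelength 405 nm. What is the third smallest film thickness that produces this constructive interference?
2nt = (m − ½)λ with m = 3 → t = (m − ½)λ/(2n) = 333.1 nm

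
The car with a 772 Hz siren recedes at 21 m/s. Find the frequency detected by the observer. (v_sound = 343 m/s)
f_obs = f·v/(v + v_s) = 727.5 Hz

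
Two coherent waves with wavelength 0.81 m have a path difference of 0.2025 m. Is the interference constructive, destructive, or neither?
neither (partial) — path difference = 0.25λ, neither a whole number of wavelengths nor an odd multiple of λ/2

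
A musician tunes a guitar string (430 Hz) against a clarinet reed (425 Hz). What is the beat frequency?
5 Hz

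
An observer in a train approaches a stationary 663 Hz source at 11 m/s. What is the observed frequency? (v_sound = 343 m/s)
f_obs = f·(v + v_o)/v = 684.3 Hz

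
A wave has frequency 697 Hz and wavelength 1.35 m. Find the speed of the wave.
v = fλ = 941 m/s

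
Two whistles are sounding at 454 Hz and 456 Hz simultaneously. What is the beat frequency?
2 Hz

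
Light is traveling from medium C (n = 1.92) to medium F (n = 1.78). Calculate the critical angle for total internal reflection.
θc = arcsin(n₂/n₁) = 67.98°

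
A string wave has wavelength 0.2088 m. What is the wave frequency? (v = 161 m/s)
f = v/λ = 771.1 Hz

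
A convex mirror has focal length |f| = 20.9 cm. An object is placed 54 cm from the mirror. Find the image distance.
f = −20.9 cm (convex); 1/di = 1/f − 1/do → di = -15.07 cm (virtual image, behind mirror)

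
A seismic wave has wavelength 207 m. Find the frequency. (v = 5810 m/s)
f = v/λ = 28.07 Hz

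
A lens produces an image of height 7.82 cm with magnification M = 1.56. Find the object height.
ho = |hi|/|M| = 5.013 cm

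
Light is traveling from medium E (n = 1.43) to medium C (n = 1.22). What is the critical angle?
θc = arcsin(n₂/n₁) = 58.56°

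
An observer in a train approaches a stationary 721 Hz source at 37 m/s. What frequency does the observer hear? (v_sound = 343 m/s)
f_obs = f·(v + v_o)/v = 798.8 Hz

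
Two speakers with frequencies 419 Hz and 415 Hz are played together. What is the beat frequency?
4 Hz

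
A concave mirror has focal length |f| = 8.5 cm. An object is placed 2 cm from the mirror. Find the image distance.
f = +8.5 cm (concave); 1/di = 1/f − 1/do → di = -2.615 cm (virtual image, behind mirror)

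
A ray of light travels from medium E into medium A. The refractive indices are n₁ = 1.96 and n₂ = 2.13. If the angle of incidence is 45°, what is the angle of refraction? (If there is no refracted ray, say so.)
sin θ₂ = (n₁/n₂)·sin θ₁ = 0.6507 → θ₂ = 40.59°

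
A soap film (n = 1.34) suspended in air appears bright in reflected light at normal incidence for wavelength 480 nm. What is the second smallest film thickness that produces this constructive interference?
2nt = (m − ½)λ with m = 2 → t = (m − ½)λ/(2n) = 268.7 nm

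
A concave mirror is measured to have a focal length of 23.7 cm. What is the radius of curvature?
R = 2|f| = 47.4 cm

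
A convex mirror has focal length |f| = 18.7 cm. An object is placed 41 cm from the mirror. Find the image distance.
f = −18.7 cm (convex); 1/di = 1/f − 1/do → di = -12.84 cm (virtual image, behind mirror)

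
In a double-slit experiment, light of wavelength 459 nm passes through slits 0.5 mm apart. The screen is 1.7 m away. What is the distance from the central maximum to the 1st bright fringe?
y = mλL/d = 1.561 mm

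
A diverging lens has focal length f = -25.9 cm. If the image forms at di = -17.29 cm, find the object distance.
1/do = 1/f − 1/di → do = 52.01 cm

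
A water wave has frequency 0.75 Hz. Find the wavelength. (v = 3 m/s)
λ = v/f = 4 m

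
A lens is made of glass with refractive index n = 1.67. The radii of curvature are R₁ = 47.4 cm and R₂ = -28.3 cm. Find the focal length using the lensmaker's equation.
1/f = (n − 1)(1/R₁ − 1/R₂) → f = 26.45 cm (converging lens)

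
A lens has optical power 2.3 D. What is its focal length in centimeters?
f = 1/P = 43.48 cm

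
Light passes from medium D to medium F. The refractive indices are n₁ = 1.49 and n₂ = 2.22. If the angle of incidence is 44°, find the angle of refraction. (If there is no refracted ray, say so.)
sin θ₂ = (n₁/n₂)·sin θ₁ = 0.4662 → θ₂ = 27.79°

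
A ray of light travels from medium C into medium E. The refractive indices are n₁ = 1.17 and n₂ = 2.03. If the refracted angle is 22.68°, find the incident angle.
sin θ₁ = (n₂/n₁)·sin θ₂ → θ₁ = 41.99°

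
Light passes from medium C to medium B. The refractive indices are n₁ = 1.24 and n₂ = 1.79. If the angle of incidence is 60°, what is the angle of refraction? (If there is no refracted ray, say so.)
sin θ₂ = (n₁/n₂)·sin θ₁ = 0.5999 → θ₂ = 36.86°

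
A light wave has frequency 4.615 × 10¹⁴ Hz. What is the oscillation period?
T = 1/f = 2.167 × 10⁻¹⁵ s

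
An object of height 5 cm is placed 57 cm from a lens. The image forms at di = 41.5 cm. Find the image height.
hi = (-di/do) × ho = -3.64 cm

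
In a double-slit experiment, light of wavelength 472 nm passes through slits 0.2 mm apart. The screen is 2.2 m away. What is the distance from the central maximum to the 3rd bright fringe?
y = mλL/d = 15.58 mm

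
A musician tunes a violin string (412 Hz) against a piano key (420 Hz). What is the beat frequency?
8 Hz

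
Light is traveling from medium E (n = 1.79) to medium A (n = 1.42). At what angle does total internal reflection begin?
θc = arcsin(n₂/n₁) = 52.49°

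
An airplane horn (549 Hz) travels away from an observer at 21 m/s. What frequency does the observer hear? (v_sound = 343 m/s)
f_obs = f·v/(v + v_s) = 517.3 Hz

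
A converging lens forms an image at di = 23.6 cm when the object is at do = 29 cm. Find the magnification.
M = −di/do = -0.8138 (inverted image)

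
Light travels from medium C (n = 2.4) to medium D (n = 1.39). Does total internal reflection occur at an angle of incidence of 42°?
θc = arcsin(n₂/n₁) = 35.39°; 42° > θc, so yes — total internal reflection.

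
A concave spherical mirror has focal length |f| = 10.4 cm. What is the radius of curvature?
R = 2|f| = 20.8 cm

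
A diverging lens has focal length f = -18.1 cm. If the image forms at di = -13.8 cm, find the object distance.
1/do = 1/f − 1/di → do = 58.09 cm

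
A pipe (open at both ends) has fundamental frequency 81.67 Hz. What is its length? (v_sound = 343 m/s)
L = v/(2f₁) = 2.1 m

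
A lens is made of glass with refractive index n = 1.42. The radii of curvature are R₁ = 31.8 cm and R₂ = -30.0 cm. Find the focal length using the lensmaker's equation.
1/f = (n − 1)(1/R₁ − 1/R₂) → f = 36.75 cm (converging lens)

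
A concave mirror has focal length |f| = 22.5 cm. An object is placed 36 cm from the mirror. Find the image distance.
f = +22.5 cm (concave); 1/di = 1/f − 1/do → di = 60 cm (real image, in front of mirror)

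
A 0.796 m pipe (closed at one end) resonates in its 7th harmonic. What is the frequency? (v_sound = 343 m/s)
fₙ = nv/(4L) = 754.1 Hz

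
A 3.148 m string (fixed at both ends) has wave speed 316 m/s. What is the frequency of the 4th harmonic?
fₙ = nv/(2L) = 200.8 Hz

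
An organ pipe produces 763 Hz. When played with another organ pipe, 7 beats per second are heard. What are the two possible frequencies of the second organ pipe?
f₂ = 763 ± 7 Hz → 770 Hz or 756 Hz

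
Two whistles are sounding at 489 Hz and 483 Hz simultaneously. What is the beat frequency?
6 Hz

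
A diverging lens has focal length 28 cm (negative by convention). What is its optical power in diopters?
P = 1/f = -3.571 D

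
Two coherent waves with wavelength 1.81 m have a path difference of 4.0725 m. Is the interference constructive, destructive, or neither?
neither (partial) — path difference = 2.25λ, neither a whole number of wavelengths nor an odd multiple of λ/2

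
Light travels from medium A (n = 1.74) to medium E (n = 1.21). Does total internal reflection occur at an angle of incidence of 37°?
θc = arcsin(n₂/n₁) = 44.06°; 37° < θc, so no — the ray refracts.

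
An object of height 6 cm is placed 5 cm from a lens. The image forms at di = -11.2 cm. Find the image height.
hi = (-di/do) × ho = 13.44 cm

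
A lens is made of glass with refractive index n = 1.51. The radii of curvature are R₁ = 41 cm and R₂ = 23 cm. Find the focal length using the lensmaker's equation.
1/f = (n − 1)(1/R₁ − 1/R₂) → f = -102.7 cm (diverging lens)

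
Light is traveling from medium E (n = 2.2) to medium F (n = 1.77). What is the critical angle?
θc = arcsin(n₂/n₁) = 53.57°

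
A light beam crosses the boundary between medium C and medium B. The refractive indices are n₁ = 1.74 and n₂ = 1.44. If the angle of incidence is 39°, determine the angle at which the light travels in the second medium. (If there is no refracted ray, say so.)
sin θ₂ = (n₁/n₂)·sin θ₁ = 0.7604 → θ₂ = 49.5°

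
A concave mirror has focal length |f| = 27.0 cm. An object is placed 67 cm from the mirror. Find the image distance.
f = +27.0 cm (concave); 1/di = 1/f − 1/do → di = 45.23 cm (real image, in front of mirror)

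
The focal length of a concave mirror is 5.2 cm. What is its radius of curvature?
R = 2|f| = 10.4 cm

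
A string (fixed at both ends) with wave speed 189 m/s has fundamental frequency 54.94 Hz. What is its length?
L = v/(2f₁) = 1.72 m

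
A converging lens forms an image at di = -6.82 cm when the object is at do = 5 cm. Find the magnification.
M = −di/do = 1.364 (upright image)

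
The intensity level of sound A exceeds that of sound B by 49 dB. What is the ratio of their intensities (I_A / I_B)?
I_A/I_B = 10^(Δβ/10) = 79430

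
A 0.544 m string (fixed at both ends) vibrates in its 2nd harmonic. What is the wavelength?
λₙ = 2L/n = 0.544 m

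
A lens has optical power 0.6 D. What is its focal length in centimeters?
f = 1/P = 166.7 cm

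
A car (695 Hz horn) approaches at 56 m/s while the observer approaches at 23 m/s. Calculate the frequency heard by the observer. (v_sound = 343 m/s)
f_obs = f·(v + v_o)/(v − v_s) = 886.3 Hz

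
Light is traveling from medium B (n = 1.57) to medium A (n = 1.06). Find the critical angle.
θc = arcsin(n₂/n₁) = 42.47°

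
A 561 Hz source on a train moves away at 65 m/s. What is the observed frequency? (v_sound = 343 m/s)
f_obs = f·v/(v + v_s) = 471.6 Hz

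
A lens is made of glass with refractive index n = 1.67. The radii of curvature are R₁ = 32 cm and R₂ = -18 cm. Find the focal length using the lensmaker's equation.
1/f = (n − 1)(1/R₁ − 1/R₂) → f = 17.19 cm (converging lens)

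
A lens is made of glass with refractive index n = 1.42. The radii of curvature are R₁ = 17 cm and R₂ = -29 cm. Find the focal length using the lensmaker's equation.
1/f = (n − 1)(1/R₁ − 1/R₂) → f = 25.52 cm (converging lens)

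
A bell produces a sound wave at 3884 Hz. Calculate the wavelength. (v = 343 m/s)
λ = v/f = 0.08831 m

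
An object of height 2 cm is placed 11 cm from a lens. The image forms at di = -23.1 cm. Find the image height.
hi = (-di/do) × ho = 4.2 cm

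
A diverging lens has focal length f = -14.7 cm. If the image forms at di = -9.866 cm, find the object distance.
1/do = 1/f − 1/di → do = 30 cm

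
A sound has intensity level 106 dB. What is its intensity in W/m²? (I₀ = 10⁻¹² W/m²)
I = I₀·10^(β/10) = 3.98 × 10⁻² W/m²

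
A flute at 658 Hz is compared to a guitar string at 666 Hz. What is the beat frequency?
8 Hz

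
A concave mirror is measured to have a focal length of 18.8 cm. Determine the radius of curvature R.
R = 2|f| = 37.6 cm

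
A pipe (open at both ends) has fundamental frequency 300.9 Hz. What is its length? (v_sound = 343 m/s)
L = v/(2f₁) = 0.57 m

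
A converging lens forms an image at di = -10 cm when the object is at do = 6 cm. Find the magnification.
M = −di/do = 1.667 (upright image)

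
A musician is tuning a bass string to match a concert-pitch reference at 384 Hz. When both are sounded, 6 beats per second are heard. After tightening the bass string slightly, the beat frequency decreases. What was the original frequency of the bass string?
378 Hz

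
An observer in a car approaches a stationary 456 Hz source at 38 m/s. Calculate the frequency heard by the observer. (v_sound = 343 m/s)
f_obs = f·(v + v_o)/v = 506.5 Hz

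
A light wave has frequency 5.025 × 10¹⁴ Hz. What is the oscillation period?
T = 1/f = 1.990 × 10⁻¹⁵ s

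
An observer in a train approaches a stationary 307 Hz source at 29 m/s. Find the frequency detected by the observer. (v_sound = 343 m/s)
f_obs = f·(v + v_o)/v = 333 Hz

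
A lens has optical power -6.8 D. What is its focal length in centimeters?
f = 1/P = -14.71 cm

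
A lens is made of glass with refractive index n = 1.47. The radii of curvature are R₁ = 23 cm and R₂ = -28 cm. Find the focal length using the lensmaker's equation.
1/f = (n − 1)(1/R₁ − 1/R₂) → f = 26.87 cm (converging lens)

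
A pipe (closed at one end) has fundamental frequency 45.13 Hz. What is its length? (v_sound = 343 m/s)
L = v/(4f₁) = 1.9 m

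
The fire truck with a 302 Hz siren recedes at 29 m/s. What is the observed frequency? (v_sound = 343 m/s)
f_obs = f·v/(v + v_s) = 278.5 Hz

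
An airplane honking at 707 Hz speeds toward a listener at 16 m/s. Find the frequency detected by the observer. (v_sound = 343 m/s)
f_obs = f·v/(v − v_s) = 741.6 Hz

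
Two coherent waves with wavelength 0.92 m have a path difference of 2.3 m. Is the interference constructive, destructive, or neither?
destructive — path difference = 2.5λ, an odd multiple of λ/2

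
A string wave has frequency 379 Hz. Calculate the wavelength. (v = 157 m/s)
λ = v/f = 0.4142 m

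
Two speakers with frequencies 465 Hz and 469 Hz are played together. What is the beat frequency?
4 Hz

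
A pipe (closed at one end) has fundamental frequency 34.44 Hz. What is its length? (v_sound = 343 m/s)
L = v/(4f₁) = 2.49 m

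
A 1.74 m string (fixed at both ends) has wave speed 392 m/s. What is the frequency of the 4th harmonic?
fₙ = nv/(2L) = 450.6 Hz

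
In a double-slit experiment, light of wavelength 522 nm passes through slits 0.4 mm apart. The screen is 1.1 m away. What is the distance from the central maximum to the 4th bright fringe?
y = mλL/d = 5.742 mm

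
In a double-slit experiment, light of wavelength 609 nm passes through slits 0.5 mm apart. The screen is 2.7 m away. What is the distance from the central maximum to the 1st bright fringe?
y = mλL/d = 3.289 mm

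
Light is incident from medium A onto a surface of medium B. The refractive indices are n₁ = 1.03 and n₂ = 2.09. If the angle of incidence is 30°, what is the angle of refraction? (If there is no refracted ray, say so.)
sin θ₂ = (n₁/n₂)·sin θ₁ = 0.2464 → θ₂ = 14.27°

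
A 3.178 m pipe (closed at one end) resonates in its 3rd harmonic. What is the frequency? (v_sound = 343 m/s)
fₙ = nv/(4L) = 80.95 Hz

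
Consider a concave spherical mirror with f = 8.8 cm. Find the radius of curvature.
R = 2|f| = 17.6 cm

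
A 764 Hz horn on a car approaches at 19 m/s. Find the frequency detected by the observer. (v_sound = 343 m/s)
f_obs = f·v/(v − v_s) = 808.8 Hz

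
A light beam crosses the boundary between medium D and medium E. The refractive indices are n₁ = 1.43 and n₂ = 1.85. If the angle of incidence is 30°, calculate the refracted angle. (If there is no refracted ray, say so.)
sin θ₂ = (n₁/n₂)·sin θ₁ = 0.3865 → θ₂ = 22.74°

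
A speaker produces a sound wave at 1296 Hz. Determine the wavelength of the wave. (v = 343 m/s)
λ = v/f = 0.2647 m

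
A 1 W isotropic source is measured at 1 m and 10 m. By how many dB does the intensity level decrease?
Δβ = 20·log₁₀(r₂/r₁) = 20 dB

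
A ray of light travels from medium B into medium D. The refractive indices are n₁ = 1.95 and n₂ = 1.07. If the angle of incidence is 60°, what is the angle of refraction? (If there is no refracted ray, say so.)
sin θ₂ = (n₁/n₂)·sin θ₁ = 1.578 > 1, so there is no refracted ray — the light undergoes total internal reflection.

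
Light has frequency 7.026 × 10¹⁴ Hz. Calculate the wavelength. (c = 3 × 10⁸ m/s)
λ = c/f = 427 nm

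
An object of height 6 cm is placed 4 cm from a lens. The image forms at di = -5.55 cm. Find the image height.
hi = (-di/do) × ho = 8.325 cm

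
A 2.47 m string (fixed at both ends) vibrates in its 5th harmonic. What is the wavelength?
λₙ = 2L/n = 0.988 m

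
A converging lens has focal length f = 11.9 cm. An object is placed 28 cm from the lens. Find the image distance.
1/di = 1/f − 1/do → di = 20.7 cm (real image)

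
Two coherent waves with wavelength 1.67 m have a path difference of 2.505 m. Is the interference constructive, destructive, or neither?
destructive — path difference = 1.5λ, an odd multiple of λ/2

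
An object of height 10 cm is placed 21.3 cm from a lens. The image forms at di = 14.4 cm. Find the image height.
hi = (-di/do) × ho = -6.761 cm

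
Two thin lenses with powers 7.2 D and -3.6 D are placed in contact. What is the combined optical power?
P_total = P₁ + P₂ = 3.6 D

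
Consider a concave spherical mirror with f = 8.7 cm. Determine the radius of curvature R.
R = 2|f| = 17.4 cm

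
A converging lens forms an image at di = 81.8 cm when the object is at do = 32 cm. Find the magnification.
M = −di/do = -2.556 (inverted image)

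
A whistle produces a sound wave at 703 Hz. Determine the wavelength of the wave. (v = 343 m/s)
λ = v/f = 0.4879 m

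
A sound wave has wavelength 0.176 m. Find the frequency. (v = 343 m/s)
f = v/λ = 1949 Hz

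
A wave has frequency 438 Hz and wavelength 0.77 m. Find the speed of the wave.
v = fλ = 337.3 m/s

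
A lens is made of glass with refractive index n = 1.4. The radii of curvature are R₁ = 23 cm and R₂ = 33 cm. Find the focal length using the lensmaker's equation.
1/f = (n − 1)(1/R₁ − 1/R₂) → f = 189.8 cm (converging lens)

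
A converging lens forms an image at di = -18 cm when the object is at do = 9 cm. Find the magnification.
M = −di/do = 2 (upright image)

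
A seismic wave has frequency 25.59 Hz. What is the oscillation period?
T = 1/f = 0.03908 s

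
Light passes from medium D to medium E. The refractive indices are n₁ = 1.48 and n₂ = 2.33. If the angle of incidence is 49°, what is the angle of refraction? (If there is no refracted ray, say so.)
sin θ₂ = (n₁/n₂)·sin θ₁ = 0.4794 → θ₂ = 28.65°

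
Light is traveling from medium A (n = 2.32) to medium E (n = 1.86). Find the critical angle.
θc = arcsin(n₂/n₁) = 53.3°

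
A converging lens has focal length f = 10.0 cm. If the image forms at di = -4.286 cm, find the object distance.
1/do = 1/f − 1/di → do = 3 cm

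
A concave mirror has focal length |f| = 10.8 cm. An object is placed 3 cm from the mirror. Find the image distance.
f = +10.8 cm (concave); 1/di = 1/f − 1/do → di = -4.154 cm (virtual image, behind mirror)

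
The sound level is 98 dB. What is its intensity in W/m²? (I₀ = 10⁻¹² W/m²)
I = I₀·10^(β/10) = 6.31 × 10⁻³ W/m²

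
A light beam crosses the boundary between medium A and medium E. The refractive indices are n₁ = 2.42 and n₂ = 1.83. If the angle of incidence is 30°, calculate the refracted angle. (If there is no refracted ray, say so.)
sin θ₂ = (n₁/n₂)·sin θ₁ = 0.6612 → θ₂ = 41.39°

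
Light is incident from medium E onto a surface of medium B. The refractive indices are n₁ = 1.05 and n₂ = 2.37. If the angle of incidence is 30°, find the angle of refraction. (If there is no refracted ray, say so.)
sin θ₂ = (n₁/n₂)·sin θ₁ = 0.2215 → θ₂ = 12.8°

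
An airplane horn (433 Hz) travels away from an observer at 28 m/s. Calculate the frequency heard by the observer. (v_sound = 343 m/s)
f_obs = f·v/(v + v_s) = 400.3 Hz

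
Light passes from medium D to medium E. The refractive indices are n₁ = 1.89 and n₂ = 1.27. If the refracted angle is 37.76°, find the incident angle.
sin θ₁ = (n₂/n₁)·sin θ₂ → θ₁ = 24.3°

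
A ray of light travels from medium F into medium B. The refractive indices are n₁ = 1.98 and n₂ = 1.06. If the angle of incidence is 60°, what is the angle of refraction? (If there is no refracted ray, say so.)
sin θ₂ = (n₁/n₂)·sin θ₁ = 1.618 > 1, so there is no refracted ray — the light undergoes total internal reflection.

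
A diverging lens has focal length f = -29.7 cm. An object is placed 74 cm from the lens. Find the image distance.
1/di = 1/f − 1/do → di = -21.19 cm (virtual image)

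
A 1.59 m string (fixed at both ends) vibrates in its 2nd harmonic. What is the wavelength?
λₙ = 2L/n = 1.59 m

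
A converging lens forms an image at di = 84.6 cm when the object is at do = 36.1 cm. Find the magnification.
M = −di/do = -2.343 (inverted image)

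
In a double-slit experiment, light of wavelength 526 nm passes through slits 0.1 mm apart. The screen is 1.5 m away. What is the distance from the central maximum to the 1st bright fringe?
y = mλL/d = 7.89 mm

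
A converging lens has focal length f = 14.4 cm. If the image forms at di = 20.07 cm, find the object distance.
1/do = 1/f − 1/di → do = 50.97 cm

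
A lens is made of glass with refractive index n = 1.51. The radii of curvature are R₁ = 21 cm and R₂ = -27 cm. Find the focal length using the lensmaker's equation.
1/f = (n − 1)(1/R₁ − 1/R₂) → f = 23.16 cm (converging lens)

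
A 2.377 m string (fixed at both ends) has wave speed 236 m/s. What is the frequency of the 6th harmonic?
fₙ = nv/(2L) = 297.9 Hz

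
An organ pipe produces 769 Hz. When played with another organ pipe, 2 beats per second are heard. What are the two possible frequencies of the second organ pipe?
f₂ = 769 ± 2 Hz → 771 Hz or 767 Hz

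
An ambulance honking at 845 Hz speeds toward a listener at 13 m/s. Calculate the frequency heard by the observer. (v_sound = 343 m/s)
f_obs = f·v/(v − v_s) = 878.3 Hz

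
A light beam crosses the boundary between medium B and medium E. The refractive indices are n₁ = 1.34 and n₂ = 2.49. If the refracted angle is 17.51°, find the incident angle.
sin θ₁ = (n₂/n₁)·sin θ₂ → θ₁ = 33.99°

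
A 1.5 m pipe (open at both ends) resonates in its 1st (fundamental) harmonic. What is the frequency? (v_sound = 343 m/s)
fₙ = nv/(2L) = 114.3 Hz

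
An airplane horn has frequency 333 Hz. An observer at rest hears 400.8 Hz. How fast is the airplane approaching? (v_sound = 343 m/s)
v_s = v·(1 − f/f_obs) = 58.02 m/s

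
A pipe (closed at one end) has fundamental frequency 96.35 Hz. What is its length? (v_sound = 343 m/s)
L = v/(4f₁) = 0.89 m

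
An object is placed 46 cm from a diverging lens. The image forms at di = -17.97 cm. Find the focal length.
1/f = 1/do + 1/di → f = -29.49 cm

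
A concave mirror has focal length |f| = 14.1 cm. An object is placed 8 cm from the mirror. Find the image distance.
f = +14.1 cm (concave); 1/di = 1/f − 1/do → di = -18.49 cm (virtual image, behind mirror)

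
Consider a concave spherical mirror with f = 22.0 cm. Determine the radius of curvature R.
R = 2|f| = 44 cm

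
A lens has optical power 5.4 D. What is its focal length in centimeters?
f = 1/P = 18.52 cm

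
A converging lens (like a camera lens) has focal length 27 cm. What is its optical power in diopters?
P = 1/f = 3.704 D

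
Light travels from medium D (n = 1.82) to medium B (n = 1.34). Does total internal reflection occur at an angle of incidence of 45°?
θc = arcsin(n₂/n₁) = 47.41°; 45° < θc, so no — the ray refracts.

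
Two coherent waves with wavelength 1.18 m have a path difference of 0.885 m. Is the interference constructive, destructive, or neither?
neither (partial) — path difference = 0.75λ, neither a whole number of wavelengths nor an odd multiple of λ/2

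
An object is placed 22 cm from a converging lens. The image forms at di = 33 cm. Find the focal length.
1/f = 1/do + 1/di → f = 13.2 cm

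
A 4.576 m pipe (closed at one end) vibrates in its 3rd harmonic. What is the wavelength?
λₙ = 4L/n = 6.101 m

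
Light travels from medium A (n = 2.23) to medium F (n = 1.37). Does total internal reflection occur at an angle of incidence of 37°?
θc = arcsin(n₂/n₁) = 37.9°; 37° < θc, so no — the ray refracts.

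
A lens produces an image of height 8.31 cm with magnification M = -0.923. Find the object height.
ho = |hi|/|M| = 9.003 cm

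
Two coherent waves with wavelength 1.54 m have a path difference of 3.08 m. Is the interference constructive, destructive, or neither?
constructive — path difference = 2λ, a whole number of wavelengths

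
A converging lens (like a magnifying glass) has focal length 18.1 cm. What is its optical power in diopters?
P = 1/f = 5.525 D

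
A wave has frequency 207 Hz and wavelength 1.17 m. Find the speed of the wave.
v = fλ = 242.2 m/s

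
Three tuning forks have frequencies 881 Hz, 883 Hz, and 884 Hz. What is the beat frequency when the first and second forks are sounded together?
2 Hz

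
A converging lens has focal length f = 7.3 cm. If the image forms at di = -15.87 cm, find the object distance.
1/do = 1/f − 1/di → do = 5 cm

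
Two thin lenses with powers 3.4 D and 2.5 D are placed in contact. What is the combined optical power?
P_total = P₁ + P₂ = 5.9 D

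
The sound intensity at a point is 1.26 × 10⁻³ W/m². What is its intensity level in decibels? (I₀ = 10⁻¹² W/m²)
β = 10·log₁₀(I/I₀) = 91 dB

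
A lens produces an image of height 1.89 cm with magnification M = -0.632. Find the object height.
ho = |hi|/|M| = 2.991 cm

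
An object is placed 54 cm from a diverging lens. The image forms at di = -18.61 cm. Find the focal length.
1/f = 1/do + 1/di → f = -28.4 cm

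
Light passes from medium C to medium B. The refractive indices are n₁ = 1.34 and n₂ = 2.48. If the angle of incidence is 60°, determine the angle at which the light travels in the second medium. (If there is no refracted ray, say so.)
sin θ₂ = (n₁/n₂)·sin θ₁ = 0.4679 → θ₂ = 27.9°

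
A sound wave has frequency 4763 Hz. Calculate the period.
T = 1/f = 2.100 × 10⁻⁴ s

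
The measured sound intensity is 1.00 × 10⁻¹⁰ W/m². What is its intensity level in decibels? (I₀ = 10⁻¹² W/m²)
β = 10·log₁₀(I/I₀) = 20 dB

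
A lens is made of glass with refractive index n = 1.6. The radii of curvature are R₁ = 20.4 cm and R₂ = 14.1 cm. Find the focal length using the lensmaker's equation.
1/f = (n − 1)(1/R₁ − 1/R₂) → f = -76.1 cm (diverging lens)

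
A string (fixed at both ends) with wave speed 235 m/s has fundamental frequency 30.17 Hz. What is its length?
L = v/(2f₁) = 3.895 m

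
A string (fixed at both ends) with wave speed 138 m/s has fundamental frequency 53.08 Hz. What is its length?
L = v/(2f₁) = 1.3 m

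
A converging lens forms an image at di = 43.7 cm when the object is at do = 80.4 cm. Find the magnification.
M = −di/do = -0.5435 (inverted image)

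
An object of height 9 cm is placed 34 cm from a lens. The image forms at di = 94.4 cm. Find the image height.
hi = (-di/do) × ho = -24.99 cm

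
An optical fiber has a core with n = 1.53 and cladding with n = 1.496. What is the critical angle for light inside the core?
θc = arcsin(n_cladding/n_core) = 77.9°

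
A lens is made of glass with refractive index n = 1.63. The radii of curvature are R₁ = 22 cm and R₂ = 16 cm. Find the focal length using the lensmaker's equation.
1/f = (n − 1)(1/R₁ − 1/R₂) → f = -93.12 cm (diverging lens)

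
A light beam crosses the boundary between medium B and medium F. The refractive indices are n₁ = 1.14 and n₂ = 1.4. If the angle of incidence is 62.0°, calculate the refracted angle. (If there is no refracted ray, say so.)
sin θ₂ = (n₁/n₂)·sin θ₁ = 0.719 → θ₂ = 45.97°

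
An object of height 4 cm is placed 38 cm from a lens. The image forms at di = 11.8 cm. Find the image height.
hi = (-di/do) × ho = -1.242 cm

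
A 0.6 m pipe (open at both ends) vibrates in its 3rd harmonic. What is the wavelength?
λₙ = 2L/n = 0.4 m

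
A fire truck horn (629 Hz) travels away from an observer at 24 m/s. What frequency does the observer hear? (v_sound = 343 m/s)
f_obs = f·v/(v + v_s) = 587.9 Hz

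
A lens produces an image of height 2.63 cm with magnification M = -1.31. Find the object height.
ho = |hi|/|M| = 2.008 cm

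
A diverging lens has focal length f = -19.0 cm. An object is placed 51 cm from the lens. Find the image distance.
1/di = 1/f − 1/do → di = -13.84 cm (virtual image)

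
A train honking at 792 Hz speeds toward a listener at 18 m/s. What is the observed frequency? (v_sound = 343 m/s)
f_obs = f·v/(v − v_s) = 835.9 Hz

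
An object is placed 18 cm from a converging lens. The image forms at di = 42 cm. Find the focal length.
1/f = 1/do + 1/di → f = 12.6 cm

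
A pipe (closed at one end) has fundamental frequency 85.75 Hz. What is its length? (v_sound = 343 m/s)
L = v/(4f₁) = 1 m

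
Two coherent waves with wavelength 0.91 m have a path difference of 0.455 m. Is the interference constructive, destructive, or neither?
destructive — path difference = 0.5λ, an odd multiple of λ/2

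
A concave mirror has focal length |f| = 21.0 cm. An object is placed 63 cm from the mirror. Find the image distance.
f = +21.0 cm (concave); 1/di = 1/f − 1/do → di = 31.5 cm (real image, in front of mirror)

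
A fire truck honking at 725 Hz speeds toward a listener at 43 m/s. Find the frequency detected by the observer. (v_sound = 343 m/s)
f_obs = f·v/(v − v_s) = 828.9 Hz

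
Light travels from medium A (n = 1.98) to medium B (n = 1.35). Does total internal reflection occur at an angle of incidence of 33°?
θc = arcsin(n₂/n₁) = 42.99°; 33° < θc, so no — the ray refracts.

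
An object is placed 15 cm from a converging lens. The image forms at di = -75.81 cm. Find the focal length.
1/f = 1/do + 1/di → f = 18.7 cm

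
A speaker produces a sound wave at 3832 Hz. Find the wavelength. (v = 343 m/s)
λ = v/f = 0.08951 m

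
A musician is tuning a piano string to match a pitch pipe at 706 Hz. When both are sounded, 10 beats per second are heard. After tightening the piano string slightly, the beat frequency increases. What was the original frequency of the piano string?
716 Hz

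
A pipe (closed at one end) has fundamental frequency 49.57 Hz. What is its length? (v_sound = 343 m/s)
L = v/(4f₁) = 1.73 m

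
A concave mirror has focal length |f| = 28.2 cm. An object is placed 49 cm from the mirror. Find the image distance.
f = +28.2 cm (concave); 1/di = 1/f − 1/do → di = 66.43 cm (real image, in front of mirror)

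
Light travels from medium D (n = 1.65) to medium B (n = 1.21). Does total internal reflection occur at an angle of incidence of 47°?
θc = arcsin(n₂/n₁) = 47.17°; 47° < θc, so no — the ray refracts.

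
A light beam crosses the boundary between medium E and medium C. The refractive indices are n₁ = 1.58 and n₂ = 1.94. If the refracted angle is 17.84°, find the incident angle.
sin θ₁ = (n₂/n₁)·sin θ₂ → θ₁ = 22.1°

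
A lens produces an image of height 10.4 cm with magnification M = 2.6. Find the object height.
ho = |hi|/|M| = 4 cm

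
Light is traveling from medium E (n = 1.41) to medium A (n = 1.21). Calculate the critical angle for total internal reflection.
θc = arcsin(n₂/n₁) = 59.11°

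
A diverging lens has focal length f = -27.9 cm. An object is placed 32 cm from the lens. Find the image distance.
1/di = 1/f − 1/do → di = -14.9 cm (virtual image)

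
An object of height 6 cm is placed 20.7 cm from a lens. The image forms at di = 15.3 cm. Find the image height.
hi = (-di/do) × ho = -4.435 cm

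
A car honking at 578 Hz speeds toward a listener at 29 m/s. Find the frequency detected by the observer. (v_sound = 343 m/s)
f_obs = f·v/(v − v_s) = 631.4 Hz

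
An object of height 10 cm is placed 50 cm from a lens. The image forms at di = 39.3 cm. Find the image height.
hi = (-di/do) × ho = -7.86 cm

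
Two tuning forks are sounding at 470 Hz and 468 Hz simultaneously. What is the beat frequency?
2 Hz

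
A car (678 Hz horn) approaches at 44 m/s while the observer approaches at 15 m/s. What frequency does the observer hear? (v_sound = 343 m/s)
f_obs = f·(v + v_o)/(v − v_s) = 811.8 Hz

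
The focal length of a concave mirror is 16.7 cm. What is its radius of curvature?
R = 2|f| = 33.4 cm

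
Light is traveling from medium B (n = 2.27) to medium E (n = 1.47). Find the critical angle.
θc = arcsin(n₂/n₁) = 40.36°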